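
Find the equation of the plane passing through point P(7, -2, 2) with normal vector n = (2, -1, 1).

The plane through P with normal n = (a, b, c) satisfies n·(r - P) = 0,
i.e. ax + by + cz = a·x₀ + b·y₀ + c·z₀.
d = 2·7 + (-1)·(-2) + 1·2
  = 14 + 2 + 2
  = 18
Equation: 2x - y + z = 18

2x - y + z = 18


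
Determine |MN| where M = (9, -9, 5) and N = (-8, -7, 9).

d = √[(x₂-x₁)² + (y₂-y₁)² + (z₂-z₁)²]
  = √[(-17)² + 2² + 4²]
  = √[289 + 4 + 16]
  = √309
  ≈ 17.58

17.58


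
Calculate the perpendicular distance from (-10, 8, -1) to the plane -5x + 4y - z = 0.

distance = |a·x₀ + b·y₀ + c·z₀ - d| / √(a² + b² + c²)
  = |(-5)·(-10) + 4·8 + (-1)·(-1) - 0| / √((-5)² + 4² + (-1)²)
  = |50 + 32 + 1 + 0| / √(25 + 16 + 1)
  = |83| / √42
  = 83 / 6.481
  ≈ 12.81

12.81


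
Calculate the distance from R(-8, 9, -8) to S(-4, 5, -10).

d = √[(x₂-x₁)² + (y₂-y₁)² + (z₂-z₁)²]
  = √[4² + (-4)² + (-2)²]
  = √[16 + 16 + 4]
  = √36
  ≈ 6

6


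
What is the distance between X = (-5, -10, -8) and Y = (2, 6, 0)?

d = √[(x₂-x₁)² + (y₂-y₁)² + (z₂-z₁)²]
  = √[7² + 16² + 8²]
  = √[49 + 256 + 64]
  = √369
  ≈ 19.21

19.21


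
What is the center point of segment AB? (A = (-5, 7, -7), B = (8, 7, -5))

M = ((x₁+x₂)/2, (y₁+y₂)/2, (z₁+z₂)/2)
  = ((-5 + 8)/2, (7 + 7)/2, (-7 - 5)/2)
  = (3/2, 14/2, -12/2)
  = (1.5, 7, -6)

(1.5, 7, -6)


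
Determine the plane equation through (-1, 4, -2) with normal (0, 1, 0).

The plane through P with normal n = (a, b, c) satisfies n·(r - P) = 0,
i.e. ax + by + cz = a·x₀ + b·y₀ + c·z₀.
d = 0·(-1) + 1·4 + 0·(-2)
  = 0 + 4 + 0
  = 4
Equation: y = 4

y = 4


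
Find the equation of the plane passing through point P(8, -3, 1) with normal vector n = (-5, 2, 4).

The plane through P with normal n = (a, b, c) satisfies n·(r - P) = 0,
i.e. ax + by + cz = a·x₀ + b·y₀ + c·z₀.
d = (-5)·8 + 2·(-3) + 4·1
  = -40 - 6 + 4
  = -42
Equation: -5x + 2y + 4z = -42

-5x + 2y + 4z = -42


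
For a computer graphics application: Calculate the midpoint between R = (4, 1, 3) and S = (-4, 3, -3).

M = ((x₁+x₂)/2, (y₁+y₂)/2, (z₁+z₂)/2)
  = ((4 - 4)/2, (1 + 3)/2, (3 - 3)/2)
  = (0/2, 4/2, 0/2)
  = (0, 2, 0)

(0, 2, 0)


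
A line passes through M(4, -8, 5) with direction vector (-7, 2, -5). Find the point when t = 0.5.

P(t) = M + t·d
  = (4 + (-7)·0.5, -8 + 2·0.5, 5 + (-5)·0.5)
  = (4 - 3.5, -8 + 1, 5 - 2.5)
  = (0.5, -7, 2.5)

(0.5, -7, 2.5)


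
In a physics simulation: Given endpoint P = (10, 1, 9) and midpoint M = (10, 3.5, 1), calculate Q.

Q = 2M - P
  = (2·10 - 10, 2·3.5 - 1, 2·1 - 9)
  = (20 - 10, 7 - 1, 2 - 9)
  = (10, 6, -7)

(10, 6, -7)


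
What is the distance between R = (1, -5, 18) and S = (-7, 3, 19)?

d = √[(x₂-x₁)² + (y₂-y₁)² + (z₂-z₁)²]
  = √[(-8)² + 8² + 1²]
  = √[64 + 64 + 1]
  = √129
  ≈ 11.36

11.36


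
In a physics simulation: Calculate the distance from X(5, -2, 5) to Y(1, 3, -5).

d = √[(x₂-x₁)² + (y₂-y₁)² + (z₂-z₁)²]
  = √[(-4)² + 5² + (-10)²]
  = √[16 + 25 + 100]
  = √141
  ≈ 11.87

11.87


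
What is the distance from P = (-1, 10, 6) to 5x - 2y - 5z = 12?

distance = |a·x₀ + b·y₀ + c·z₀ - d| / √(a² + b² + c²)
  = |5·(-1) + (-2)·10 + (-5)·6 - 12| / √(5² + (-2)² + (-5)²)
  = |-5 - 20 - 30 - 12| / √(25 + 4 + 25)
  = |-67| / √54
  = 67 / 7.348
  ≈ 9.118

9.118


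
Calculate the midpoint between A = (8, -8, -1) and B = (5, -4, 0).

M = ((x₁+x₂)/2, (y₁+y₂)/2, (z₁+z₂)/2)
  = ((8 + 5)/2, (-8 - 4)/2, (-1 + 0)/2)
  = (13/2, -12/2, -1/2)
  = (6.5, -6, -0.5)

(6.5, -6, -0.5)


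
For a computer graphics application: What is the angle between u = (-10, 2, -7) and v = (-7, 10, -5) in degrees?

u·v = (-10)·(-7) + 2·10 + (-7)·(-5) = 70 + 20 + 35 = 125
|u| = √((-10)² + 2² + (-7)²) = √153 ≈ 12.37
|v| = √((-7)² + 10² + (-5)²) = √174 ≈ 13.19
cos θ = (u·v)/(|u||v|) = 125/(12.37·13.19) ≈ 0.7661
θ = arccos(0.7661) ≈ 39.99°

39.99°


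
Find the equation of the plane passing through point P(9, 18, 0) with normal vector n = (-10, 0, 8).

The plane through P with normal n = (a, b, c) satisfies n·(r - P) = 0,
i.e. ax + by + cz = a·x₀ + b·y₀ + c·z₀.
d = (-10)·9 + 0·18 + 8·0
  = -90 + 0 + 0
  = -90
Equation: -10x + 8z = -90

-10x + 8z = -90


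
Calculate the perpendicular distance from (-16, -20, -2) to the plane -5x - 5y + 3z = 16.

distance = |a·x₀ + b·y₀ + c·z₀ - d| / √(a² + b² + c²)
  = |(-5)·(-16) + (-5)·(-20) + 3·(-2) - 16| / √((-5)² + (-5)² + 3²)
  = |80 + 100 - 6 - 16| / √(25 + 25 + 9)
  = |158| / √59
  = 158 / 7.681
  ≈ 20.57

20.57


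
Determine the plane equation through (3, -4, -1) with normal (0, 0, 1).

The plane through P with normal n = (a, b, c) satisfies n·(r - P) = 0,
i.e. ax + by + cz = a·x₀ + b·y₀ + c·z₀.
d = 0·3 + 0·(-4) + 1·(-1)
  = 0 + 0 - 1
  = -1
Equation: z = -1

z = -1


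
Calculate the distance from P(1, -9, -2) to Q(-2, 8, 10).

d = √[(x₂-x₁)² + (y₂-y₁)² + (z₂-z₁)²]
  = √[(-3)² + 17² + 12²]
  = √[9 + 289 + 144]
  = √442
  ≈ 21.02

21.02


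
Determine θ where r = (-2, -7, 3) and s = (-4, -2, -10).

r·s = (-2)·(-4) + (-7)·(-2) + 3·(-10) = 8 + 14 - 30 = -8
|r| = √((-2)² + (-7)² + 3²) = √62 ≈ 7.874
|s| = √((-4)² + (-2)² + (-10)²) = √120 ≈ 10.95
cos θ = (r·s)/(|r||s|) = -8/(7.874·10.95) ≈ -0.09275
θ = arccos(-0.09275) ≈ 95.32°

95.32°


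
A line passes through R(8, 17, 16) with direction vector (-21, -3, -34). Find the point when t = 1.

P(t) = R + t·d
  = (8 + (-21)·1, 17 + (-3)·1, 16 + (-34)·1)
  = (8 - 21, 17 - 3, 16 - 34)
  = (-13, 14, -18)

(-13, 14, -18)


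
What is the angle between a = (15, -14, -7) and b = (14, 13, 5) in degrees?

a·b = 15·14 + (-14)·13 + (-7)·5 = 210 - 182 - 35 = -7
|a| = √(15² + (-14)² + (-7)²) = √470 ≈ 21.68
|b| = √(14² + 13² + 5²) = √390 ≈ 19.75
cos θ = (a·b)/(|a||b|) = -7/(21.68·19.75) ≈ -0.01635
θ = arccos(-0.01635) ≈ 90.94°

90.94°


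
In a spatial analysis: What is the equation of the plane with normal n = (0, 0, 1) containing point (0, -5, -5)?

The plane through P with normal n = (a, b, c) satisfies n·(r - P) = 0,
i.e. ax + by + cz = a·x₀ + b·y₀ + c·z₀.
d = 0·0 + 0·(-5) + 1·(-5)
  = 0 + 0 - 5
  = -5
Equation: z = -5

z = -5


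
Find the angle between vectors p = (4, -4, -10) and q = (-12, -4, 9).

p·q = 4·(-12) + (-4)·(-4) + (-10)·9 = -48 + 16 - 90 = -122
|p| = √(4² + (-4)² + (-10)²) = √132 ≈ 11.49
|q| = √((-12)² + (-4)² + 9²) = √241 ≈ 15.52
cos θ = (p·q)/(|p||q|) = -122/(11.49·15.52) ≈ -0.684
θ = arccos(-0.684) ≈ 133.2°

133.2°


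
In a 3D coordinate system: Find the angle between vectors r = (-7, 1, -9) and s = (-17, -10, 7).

r·s = (-7)·(-17) + 1·(-10) + (-9)·7 = 119 - 10 - 63 = 46
|r| = √((-7)² + 1² + (-9)²) = √131 ≈ 11.45
|s| = √((-17)² + (-10)² + 7²) = √438 ≈ 20.93
cos θ = (r·s)/(|r||s|) = 46/(11.45·20.93) ≈ 0.192
θ = arccos(0.192) ≈ 78.93°

78.93°


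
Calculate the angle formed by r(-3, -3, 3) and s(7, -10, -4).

r·s = (-3)·7 + (-3)·(-10) + 3·(-4) = -21 + 30 - 12 = -3
|r| = √((-3)² + (-3)² + 3²) = √27 ≈ 5.196
|s| = √(7² + (-10)² + (-4)²) = √165 ≈ 12.85
cos θ = (r·s)/(|r||s|) = -3/(5.196·12.85) ≈ -0.04495
θ = arccos(-0.04495) ≈ 92.58°

92.58°


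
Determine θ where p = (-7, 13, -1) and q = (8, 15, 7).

p·q = (-7)·8 + 13·15 + (-1)·7 = -56 + 195 - 7 = 132
|p| = √((-7)² + 13² + (-1)²) = √219 ≈ 14.8
|q| = √(8² + 15² + 7²) = √338 ≈ 18.38
cos θ = (p·q)/(|p||q|) = 132/(14.8·18.38) ≈ 0.4852
θ = arccos(0.4852) ≈ 60.98°

60.98°


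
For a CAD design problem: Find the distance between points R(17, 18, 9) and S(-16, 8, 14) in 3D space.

d = √[(x₂-x₁)² + (y₂-y₁)² + (z₂-z₁)²]
  = √[(-33)² + (-10)² + 5²]
  = √[1089 + 100 + 25]
  = √1214
  ≈ 34.84

34.84


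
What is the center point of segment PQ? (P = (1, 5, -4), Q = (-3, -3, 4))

M = ((x₁+x₂)/2, (y₁+y₂)/2, (z₁+z₂)/2)
  = ((1 - 3)/2, (5 - 3)/2, (-4 + 4)/2)
  = (-2/2, 2/2, 0/2)
  = (-1, 1, 0)

(-1, 1, 0)


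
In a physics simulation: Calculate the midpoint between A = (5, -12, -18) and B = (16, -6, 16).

M = ((x₁+x₂)/2, (y₁+y₂)/2, (z₁+z₂)/2)
  = ((5 + 16)/2, (-12 - 6)/2, (-18 + 16)/2)
  = (21/2, -18/2, -2/2)
  = (10.5, -9, -1)

(10.5, -9, -1)


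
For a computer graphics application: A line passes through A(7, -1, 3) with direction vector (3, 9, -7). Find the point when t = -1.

P(t) = A + t·d
  = (7 + 3·(-1), -1 + 9·(-1), 3 + (-7)·(-1))
  = (7 - 3, -1 - 9, 3 + 7)
  = (4, -10, 10)

(4, -10, 10)


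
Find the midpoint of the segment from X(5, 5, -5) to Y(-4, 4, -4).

M = ((x₁+x₂)/2, (y₁+y₂)/2, (z₁+z₂)/2)
  = ((5 - 4)/2, (5 + 4)/2, (-5 - 4)/2)
  = (1/2, 9/2, -9/2)
  = (0.5, 4.5, -4.5)

(0.5, 4.5, -4.5)


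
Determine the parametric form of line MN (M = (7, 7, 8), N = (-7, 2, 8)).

Direction vector d = N - M = (-7 - 7, 2 - 7, 8 - 8) = (-14, -5, 0)
Parametric form r = M + t·d:
x = 7 - 14t, y = 7 - 5t, z = 8

x = 7 - 14t, y = 7 - 5t, z = 8


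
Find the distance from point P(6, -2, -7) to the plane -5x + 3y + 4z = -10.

distance = |a·x₀ + b·y₀ + c·z₀ - d| / √(a² + b² + c²)
  = |(-5)·6 + 3·(-2) + 4·(-7) - (-10)| / √((-5)² + 3² + 4²)
  = |-30 - 6 - 28 + 10| / √(25 + 9 + 16)
  = |-54| / √50
  = 54 / 7.071
  ≈ 7.637

7.637


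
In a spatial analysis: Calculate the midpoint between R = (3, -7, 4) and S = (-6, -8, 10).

M = ((x₁+x₂)/2, (y₁+y₂)/2, (z₁+z₂)/2)
  = ((3 - 6)/2, (-7 - 8)/2, (4 + 10)/2)
  = (-3/2, -15/2, 14/2)
  = (-1.5, -7.5, 7)

(-1.5, -7.5, 7)


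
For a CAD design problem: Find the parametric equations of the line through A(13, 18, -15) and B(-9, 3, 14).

Direction vector d = B - A = (-9 - 13, 3 - 18, 14 + 15) = (-22, -15, 29)
Parametric form r = A + t·d:
x = 13 - 22t, y = 18 - 15t, z = -15 + 29t

x = 13 - 22t, y = 18 - 15t, z = -15 + 29t


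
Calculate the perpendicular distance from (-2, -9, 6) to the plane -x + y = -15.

distance = |a·x₀ + b·y₀ + c·z₀ - d| / √(a² + b² + c²)
  = |(-1)·(-2) + 1·(-9) + 0·6 - (-15)| / √((-1)² + 1² + 0²)
  = |2 - 9 + 0 + 15| / √(1 + 1 + 0)
  = |8| / √2
  = 8 / 1.414
  ≈ 5.657

5.657


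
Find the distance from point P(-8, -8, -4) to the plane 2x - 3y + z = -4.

distance = |a·x₀ + b·y₀ + c·z₀ - d| / √(a² + b² + c²)
  = |2·(-8) + (-3)·(-8) + 1·(-4) - (-4)| / √(2² + (-3)² + 1²)
  = |-16 + 24 - 4 + 4| / √(4 + 9 + 1)
  = |8| / √14
  = 8 / 3.742
  ≈ 2.138

2.138


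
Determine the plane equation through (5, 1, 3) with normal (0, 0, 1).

The plane through P with normal n = (a, b, c) satisfies n·(r - P) = 0,
i.e. ax + by + cz = a·x₀ + b·y₀ + c·z₀.
d = 0·5 + 0·1 + 1·3
  = 0 + 0 + 3
  = 3
Equation: z = 3

z = 3


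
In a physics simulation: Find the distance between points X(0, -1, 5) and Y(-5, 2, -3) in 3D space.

d = √[(x₂-x₁)² + (y₂-y₁)² + (z₂-z₁)²]
  = √[(-5)² + 3² + (-8)²]
  = √[25 + 9 + 64]
  = √98
  ≈ 9.899

9.899


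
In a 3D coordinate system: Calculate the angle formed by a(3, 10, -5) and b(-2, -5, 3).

a·b = 3·(-2) + 10·(-5) + (-5)·3 = -6 - 50 - 15 = -71
|a| = √(3² + 10² + (-5)²) = √134 ≈ 11.58
|b| = √((-2)² + (-5)² + 3²) = √38 ≈ 6.164
cos θ = (a·b)/(|a||b|) = -71/(11.58·6.164) ≈ -0.995
θ = arccos(-0.995) ≈ 174.3°

174.3°


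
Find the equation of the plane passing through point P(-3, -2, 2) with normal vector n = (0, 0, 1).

The plane through P with normal n = (a, b, c) satisfies n·(r - P) = 0,
i.e. ax + by + cz = a·x₀ + b·y₀ + c·z₀.
d = 0·(-3) + 0·(-2) + 1·2
  = 0 + 0 + 2
  = 2
Equation: z = 2

z = 2


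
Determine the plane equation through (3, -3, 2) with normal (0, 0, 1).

The plane through P with normal n = (a, b, c) satisfies n·(r - P) = 0,
i.e. ax + by + cz = a·x₀ + b·y₀ + c·z₀.
d = 0·3 + 0·(-3) + 1·2
  = 0 + 0 + 2
  = 2
Equation: z = 2

z = 2


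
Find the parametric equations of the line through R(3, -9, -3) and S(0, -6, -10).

Direction vector d = S - R = (0 - 3, -6 + 9, -10 + 3) = (-3, 3, -7)
Parametric form r = R + t·d:
x = 3 - 3t, y = -9 + 3t, z = -3 - 7t

x = 3 - 3t, y = -9 + 3t, z = -3 - 7t


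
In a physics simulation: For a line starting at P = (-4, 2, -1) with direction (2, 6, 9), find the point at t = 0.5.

P(t) = P + t·d
  = (-4 + 2·0.5, 2 + 6·0.5, -1 + 9·0.5)
  = (-4 + 1, 2 + 3, -1 + 4.5)
  = (-3, 5, 3.5)

(-3, 5, 3.5)


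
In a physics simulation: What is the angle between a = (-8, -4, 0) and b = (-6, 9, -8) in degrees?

a·b = (-8)·(-6) + (-4)·9 + 0·(-8) = 48 - 36 + 0 = 12
|a| = √((-8)² + (-4)² + 0²) = √80 ≈ 8.944
|b| = √((-6)² + 9² + (-8)²) = √181 ≈ 13.45
cos θ = (a·b)/(|a||b|) = 12/(8.944·13.45) ≈ 0.09972
θ = arccos(0.09972) ≈ 84.28°

84.28°


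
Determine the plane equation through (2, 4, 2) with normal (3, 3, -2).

The plane through P with normal n = (a, b, c) satisfies n·(r - P) = 0,
i.e. ax + by + cz = a·x₀ + b·y₀ + c·z₀.
d = 3·2 + 3·4 + (-2)·2
  = 6 + 12 - 4
  = 14
Equation: 3x + 3y - 2z = 14

3x + 3y - 2z = 14


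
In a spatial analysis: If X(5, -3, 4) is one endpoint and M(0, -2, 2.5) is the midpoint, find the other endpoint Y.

Y = 2M - X
  = (2·0 - 5, 2·(-2) - (-3), 2·2.5 - 4)
  = (0 - 5, -4 + 3, 5 - 4)
  = (-5, -1, 1)

(-5, -1, 1)


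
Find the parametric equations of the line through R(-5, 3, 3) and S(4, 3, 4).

Direction vector d = S - R = (4 + 5, 3 - 3, 4 - 3) = (9, 0, 1)
Parametric form r = R + t·d:
x = -5 + 9t, y = 3, z = 3 + t

x = -5 + 9t, y = 3, z = 3 + t


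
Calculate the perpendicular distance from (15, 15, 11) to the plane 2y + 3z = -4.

distance = |a·x₀ + b·y₀ + c·z₀ - d| / √(a² + b² + c²)
  = |0·15 + 2·15 + 3·11 - (-4)| / √(0² + 2² + 3²)
  = |0 + 30 + 33 + 4| / √(0 + 4 + 9)
  = |67| / √13
  = 67 / 3.606
  ≈ 18.58

18.58


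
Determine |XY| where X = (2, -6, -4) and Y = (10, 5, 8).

d = √[(x₂-x₁)² + (y₂-y₁)² + (z₂-z₁)²]
  = √[8² + 11² + 12²]
  = √[64 + 121 + 144]
  = √329
  ≈ 18.14

18.14


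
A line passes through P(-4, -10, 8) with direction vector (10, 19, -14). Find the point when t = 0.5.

P(t) = P + t·d
  = (-4 + 10·0.5, -10 + 19·0.5, 8 + (-14)·0.5)
  = (-4 + 5, -10 + 9.5, 8 - 7)
  = (1, -0.5, 1)

(1, -0.5, 1)


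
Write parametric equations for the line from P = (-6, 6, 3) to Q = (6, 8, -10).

Direction vector d = Q - P = (6 + 6, 8 - 6, -10 - 3) = (12, 2, -13)
Parametric form r = P + t·d:
x = -6 + 12t, y = 6 + 2t, z = 3 - 13t

x = -6 + 12t, y = 6 + 2t, z = 3 - 13t


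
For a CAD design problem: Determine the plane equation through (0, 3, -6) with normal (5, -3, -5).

The plane through P with normal n = (a, b, c) satisfies n·(r - P) = 0,
i.e. ax + by + cz = a·x₀ + b·y₀ + c·z₀.
d = 5·0 + (-3)·3 + (-5)·(-6)
  = 0 - 9 + 30
  = 21
Equation: 5x - 3y - 5z = 21

5x - 3y - 5z = 21


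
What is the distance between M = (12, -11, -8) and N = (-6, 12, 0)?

d = √[(x₂-x₁)² + (y₂-y₁)² + (z₂-z₁)²]
  = √[(-18)² + 23² + 8²]
  = √[324 + 529 + 64]
  = √917
  ≈ 30.28

30.28


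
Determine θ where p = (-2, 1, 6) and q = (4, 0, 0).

p·q = (-2)·4 + 1·0 + 6·0 = -8 + 0 + 0 = -8
|p| = √((-2)² + 1² + 6²) = √41 ≈ 6.403
|q| = √(4² + 0² + 0²) = √16 ≈ 4
cos θ = (p·q)/(|p||q|) = -8/(6.403·4) ≈ -0.3123
θ = arccos(-0.3123) ≈ 108.2°

108.2°


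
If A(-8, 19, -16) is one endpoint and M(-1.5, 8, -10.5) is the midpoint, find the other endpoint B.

B = 2M - A
  = (2·(-1.5) - (-8), 2·8 - 19, 2·(-10.5) - (-16))
  = (-3 + 8, 16 - 19, -21 + 16)
  = (5, -3, -5)

(5, -3, -5)


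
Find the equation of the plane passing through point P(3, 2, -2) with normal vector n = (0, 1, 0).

The plane through P with normal n = (a, b, c) satisfies n·(r - P) = 0,
i.e. ax + by + cz = a·x₀ + b·y₀ + c·z₀.
d = 0·3 + 1·2 + 0·(-2)
  = 0 + 2 + 0
  = 2
Equation: y = 2

y = 2


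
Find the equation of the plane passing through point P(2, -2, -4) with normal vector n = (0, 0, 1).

The plane through P with normal n = (a, b, c) satisfies n·(r - P) = 0,
i.e. ax + by + cz = a·x₀ + b·y₀ + c·z₀.
d = 0·2 + 0·(-2) + 1·(-4)
  = 0 + 0 - 4
  = -4
Equation: z = -4

z = -4


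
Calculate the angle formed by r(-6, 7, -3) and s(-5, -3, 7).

r·s = (-6)·(-5) + 7·(-3) + (-3)·7 = 30 - 21 - 21 = -12
|r| = √((-6)² + 7² + (-3)²) = √94 ≈ 9.695
|s| = √((-5)² + (-3)² + 7²) = √83 ≈ 9.11
cos θ = (r·s)/(|r||s|) = -12/(9.695·9.11) ≈ -0.1359
θ = arccos(-0.1359) ≈ 97.81°

97.81°


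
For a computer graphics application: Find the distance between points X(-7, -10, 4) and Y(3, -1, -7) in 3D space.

d = √[(x₂-x₁)² + (y₂-y₁)² + (z₂-z₁)²]
  = √[10² + 9² + (-11)²]
  = √[100 + 81 + 121]
  = √302
  ≈ 17.38

17.38


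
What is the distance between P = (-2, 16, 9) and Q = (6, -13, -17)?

d = √[(x₂-x₁)² + (y₂-y₁)² + (z₂-z₁)²]
  = √[8² + (-29)² + (-26)²]
  = √[64 + 841 + 676]
  = √1581
  ≈ 39.76

39.76


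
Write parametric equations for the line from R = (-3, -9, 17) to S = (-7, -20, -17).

Direction vector d = S - R = (-7 + 3, -20 + 9, -17 - 17) = (-4, -11, -34)
Parametric form r = R + t·d:
x = -3 - 4t, y = -9 - 11t, z = 17 - 34t

x = -3 - 4t, y = -9 - 11t, z = 17 - 34t


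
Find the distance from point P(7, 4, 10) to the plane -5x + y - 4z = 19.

distance = |a·x₀ + b·y₀ + c·z₀ - d| / √(a² + b² + c²)
  = |(-5)·7 + 1·4 + (-4)·10 - 19| / √((-5)² + 1² + (-4)²)
  = |-35 + 4 - 40 - 19| / √(25 + 1 + 16)
  = |-90| / √42
  = 90 / 6.481
  ≈ 13.89

13.89


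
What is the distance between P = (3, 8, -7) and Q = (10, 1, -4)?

d = √[(x₂-x₁)² + (y₂-y₁)² + (z₂-z₁)²]
  = √[7² + (-7)² + 3²]
  = √[49 + 49 + 9]
  = √107
  ≈ 10.34

10.34


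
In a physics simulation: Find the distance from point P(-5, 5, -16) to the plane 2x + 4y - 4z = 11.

distance = |a·x₀ + b·y₀ + c·z₀ - d| / √(a² + b² + c²)
  = |2·(-5) + 4·5 + (-4)·(-16) - 11| / √(2² + 4² + (-4)²)
  = |-10 + 20 + 64 - 11| / √(4 + 16 + 16)
  = |63| / √36
  = 63 / 6
  ≈ 10.5

10.5


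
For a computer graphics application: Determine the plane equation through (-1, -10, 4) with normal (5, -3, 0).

The plane through P with normal n = (a, b, c) satisfies n·(r - P) = 0,
i.e. ax + by + cz = a·x₀ + b·y₀ + c·z₀.
d = 5·(-1) + (-3)·(-10) + 0·4
  = -5 + 30 + 0
  = 25
Equation: 5x - 3y = 25

5x - 3y = 25


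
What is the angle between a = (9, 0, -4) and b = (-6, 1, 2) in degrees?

a·b = 9·(-6) + 0·1 + (-4)·2 = -54 + 0 - 8 = -62
|a| = √(9² + 0² + (-4)²) = √97 ≈ 9.849
|b| = √((-6)² + 1² + 2²) = √41 ≈ 6.403
cos θ = (a·b)/(|a||b|) = -62/(9.849·6.403) ≈ -0.9831
θ = arccos(-0.9831) ≈ 169.5°

169.5°


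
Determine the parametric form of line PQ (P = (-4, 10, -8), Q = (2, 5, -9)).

Direction vector d = Q - P = (2 + 4, 5 - 10, -9 + 8) = (6, -5, -1)
Parametric form r = P + t·d:
x = -4 + 6t, y = 10 - 5t, z = -8 - t

x = -4 + 6t, y = 10 - 5t, z = -8 - t


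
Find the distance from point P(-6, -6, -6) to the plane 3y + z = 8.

distance = |a·x₀ + b·y₀ + c·z₀ - d| / √(a² + b² + c²)
  = |0·(-6) + 3·(-6) + 1·(-6) - 8| / √(0² + 3² + 1²)
  = |0 - 18 - 6 - 8| / √(0 + 9 + 1)
  = |-32| / √10
  = 32 / 3.162
  ≈ 10.12

10.12


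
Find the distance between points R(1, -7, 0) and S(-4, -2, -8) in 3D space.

d = √[(x₂-x₁)² + (y₂-y₁)² + (z₂-z₁)²]
  = √[(-5)² + 5² + (-8)²]
  = √[25 + 25 + 64]
  = √114
  ≈ 10.68

10.68


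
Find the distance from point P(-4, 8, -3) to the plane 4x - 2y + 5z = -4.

distance = |a·x₀ + b·y₀ + c·z₀ - d| / √(a² + b² + c²)
  = |4·(-4) + (-2)·8 + 5·(-3) - (-4)| / √(4² + (-2)² + 5²)
  = |-16 - 16 - 15 + 4| / √(16 + 4 + 25)
  = |-43| / √45
  = 43 / 6.708
  ≈ 6.41

6.41


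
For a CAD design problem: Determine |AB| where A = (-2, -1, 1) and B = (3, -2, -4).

d = √[(x₂-x₁)² + (y₂-y₁)² + (z₂-z₁)²]
  = √[5² + (-1)² + (-5)²]
  = √[25 + 1 + 25]
  = √51
  ≈ 7.141

7.141


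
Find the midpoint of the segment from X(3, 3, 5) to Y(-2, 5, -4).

M = ((x₁+x₂)/2, (y₁+y₂)/2, (z₁+z₂)/2)
  = ((3 - 2)/2, (3 + 5)/2, (5 - 4)/2)
  = (1/2, 8/2, 1/2)
  = (0.5, 4, 0.5)

(0.5, 4, 0.5)


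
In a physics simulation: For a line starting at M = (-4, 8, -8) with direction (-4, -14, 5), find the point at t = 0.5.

P(t) = M + t·d
  = (-4 + (-4)·0.5, 8 + (-14)·0.5, -8 + 5·0.5)
  = (-4 - 2, 8 - 7, -8 + 2.5)
  = (-6, 1, -5.5)

(-6, 1, -5.5)


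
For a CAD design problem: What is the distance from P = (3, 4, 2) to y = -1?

distance = |a·x₀ + b·y₀ + c·z₀ - d| / √(a² + b² + c²)
  = |0·3 + 1·4 + 0·2 - (-1)| / √(0² + 1² + 0²)
  = |0 + 4 + 0 + 1| / √(0 + 1 + 0)
  = |5| / √1
  = 5 / 1
  ≈ 5

5


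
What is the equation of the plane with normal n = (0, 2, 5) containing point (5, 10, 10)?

The plane through P with normal n = (a, b, c) satisfies n·(r - P) = 0,
i.e. ax + by + cz = a·x₀ + b·y₀ + c·z₀.
d = 0·5 + 2·10 + 5·10
  = 0 + 20 + 50
  = 70
Equation: 2y + 5z = 70

2y + 5z = 70


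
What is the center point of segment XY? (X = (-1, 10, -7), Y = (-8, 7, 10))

M = ((x₁+x₂)/2, (y₁+y₂)/2, (z₁+z₂)/2)
  = ((-1 - 8)/2, (10 + 7)/2, (-7 + 10)/2)
  = (-9/2, 17/2, 3/2)
  = (-4.5, 8.5, 1.5)

(-4.5, 8.5, 1.5)


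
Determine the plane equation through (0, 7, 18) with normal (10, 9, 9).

The plane through P with normal n = (a, b, c) satisfies n·(r - P) = 0,
i.e. ax + by + cz = a·x₀ + b·y₀ + c·z₀.
d = 10·0 + 9·7 + 9·18
  = 0 + 63 + 162
  = 225
Equation: 10x + 9y + 9z = 225

10x + 9y + 9z = 225


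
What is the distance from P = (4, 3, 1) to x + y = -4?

distance = |a·x₀ + b·y₀ + c·z₀ - d| / √(a² + b² + c²)
  = |1·4 + 1·3 + 0·1 - (-4)| / √(1² + 1² + 0²)
  = |4 + 3 + 0 + 4| / √(1 + 1 + 0)
  = |11| / √2
  = 11 / 1.414
  ≈ 7.778

7.778


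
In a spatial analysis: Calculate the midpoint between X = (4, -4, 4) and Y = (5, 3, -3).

M = ((x₁+x₂)/2, (y₁+y₂)/2, (z₁+z₂)/2)
  = ((4 + 5)/2, (-4 + 3)/2, (4 - 3)/2)
  = (9/2, -1/2, 1/2)
  = (4.5, -0.5, 0.5)

(4.5, -0.5, 0.5)


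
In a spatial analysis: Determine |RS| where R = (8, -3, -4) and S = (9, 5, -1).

d = √[(x₂-x₁)² + (y₂-y₁)² + (z₂-z₁)²]
  = √[1² + 8² + 3²]
  = √[1 + 64 + 9]
  = √74
  ≈ 8.602

8.602


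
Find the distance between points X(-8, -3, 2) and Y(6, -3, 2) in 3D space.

d = √[(x₂-x₁)² + (y₂-y₁)² + (z₂-z₁)²]
  = √[14² + 0² + 0²]
  = √[196 + 0 + 0]
  = √196
  ≈ 14

14


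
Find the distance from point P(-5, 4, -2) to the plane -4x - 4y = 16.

distance = |a·x₀ + b·y₀ + c·z₀ - d| / √(a² + b² + c²)
  = |(-4)·(-5) + (-4)·4 + 0·(-2) - 16| / √((-4)² + (-4)² + 0²)
  = |20 - 16 + 0 - 16| / √(16 + 16 + 0)
  = |-12| / √32
  = 12 / 5.657
  ≈ 2.121

2.121


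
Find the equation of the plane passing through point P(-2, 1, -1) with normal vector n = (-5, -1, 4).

The plane through P with normal n = (a, b, c) satisfies n·(r - P) = 0,
i.e. ax + by + cz = a·x₀ + b·y₀ + c·z₀.
d = (-5)·(-2) + (-1)·1 + 4·(-1)
  = 10 - 1 - 4
  = 5
Equation: -5x - y + 4z = 5

-5x - y + 4z = 5


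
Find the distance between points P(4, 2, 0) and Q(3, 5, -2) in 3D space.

d = √[(x₂-x₁)² + (y₂-y₁)² + (z₂-z₁)²]
  = √[(-1)² + 3² + (-2)²]
  = √[1 + 9 + 4]
  = √14
  ≈ 3.742

3.742


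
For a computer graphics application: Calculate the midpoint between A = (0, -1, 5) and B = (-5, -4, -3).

M = ((x₁+x₂)/2, (y₁+y₂)/2, (z₁+z₂)/2)
  = ((0 - 5)/2, (-1 - 4)/2, (5 - 3)/2)
  = (-5/2, -5/2, 2/2)
  = (-2.5, -2.5, 1)

(-2.5, -2.5, 1)


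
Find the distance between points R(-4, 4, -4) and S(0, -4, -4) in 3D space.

d = √[(x₂-x₁)² + (y₂-y₁)² + (z₂-z₁)²]
  = √[4² + (-8)² + 0²]
  = √[16 + 64 + 0]
  = √80
  ≈ 8.944

8.944


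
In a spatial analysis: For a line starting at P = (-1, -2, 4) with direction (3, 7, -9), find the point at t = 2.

P(t) = P + t·d
  = (-1 + 3·2, -2 + 7·2, 4 + (-9)·2)
  = (-1 + 6, -2 + 14, 4 - 18)
  = (5, 12, -14)

(5, 12, -14)


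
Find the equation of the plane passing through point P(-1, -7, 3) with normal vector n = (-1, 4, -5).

The plane through P with normal n = (a, b, c) satisfies n·(r - P) = 0,
i.e. ax + by + cz = a·x₀ + b·y₀ + c·z₀.
d = (-1)·(-1) + 4·(-7) + (-5)·3
  = 1 - 28 - 15
  = -42
Equation: -x + 4y - 5z = -42

-x + 4y - 5z = -42


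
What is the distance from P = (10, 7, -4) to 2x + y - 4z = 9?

distance = |a·x₀ + b·y₀ + c·z₀ - d| / √(a² + b² + c²)
  = |2·10 + 1·7 + (-4)·(-4) - 9| / √(2² + 1² + (-4)²)
  = |20 + 7 + 16 - 9| / √(4 + 1 + 16)
  = |34| / √21
  = 34 / 4.583
  ≈ 7.419

7.419


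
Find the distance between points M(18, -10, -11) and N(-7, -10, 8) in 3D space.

d = √[(x₂-x₁)² + (y₂-y₁)² + (z₂-z₁)²]
  = √[(-25)² + 0² + 19²]
  = √[625 + 0 + 361]
  = √986
  ≈ 31.4

31.4


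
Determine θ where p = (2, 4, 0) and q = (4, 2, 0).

p·q = 2·4 + 4·2 + 0·0 = 8 + 8 + 0 = 16
|p| = √(2² + 4² + 0²) = √20 ≈ 4.472
|q| = √(4² + 2² + 0²) = √20 ≈ 4.472
cos θ = (p·q)/(|p||q|) = 16/(4.472·4.472) ≈ 0.8
θ = arccos(0.8) ≈ 36.87°

36.87°


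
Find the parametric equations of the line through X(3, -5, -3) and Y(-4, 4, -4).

Direction vector d = Y - X = (-4 - 3, 4 + 5, -4 + 3) = (-7, 9, -1)
Parametric form r = X + t·d:
x = 3 - 7t, y = -5 + 9t, z = -3 - t

x = 3 - 7t, y = -5 + 9t, z = -3 - t


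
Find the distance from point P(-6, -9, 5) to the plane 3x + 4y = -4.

distance = |a·x₀ + b·y₀ + c·z₀ - d| / √(a² + b² + c²)
  = |3·(-6) + 4·(-9) + 0·5 - (-4)| / √(3² + 4² + 0²)
  = |-18 - 36 + 0 + 4| / √(9 + 16 + 0)
  = |-50| / √25
  = 50 / 5
  ≈ 10

10


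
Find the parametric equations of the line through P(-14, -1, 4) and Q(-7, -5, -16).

Direction vector d = Q - P = (-7 + 14, -5 + 1, -16 - 4) = (7, -4, -20)
Parametric form r = P + t·d:
x = -14 + 7t, y = -1 - 4t, z = 4 - 20t

x = -14 + 7t, y = -1 - 4t, z = 4 - 20t


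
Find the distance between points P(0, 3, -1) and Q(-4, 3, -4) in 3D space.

d = √[(x₂-x₁)² + (y₂-y₁)² + (z₂-z₁)²]
  = √[(-4)² + 0² + (-3)²]
  = √[16 + 0 + 9]
  = √25
  ≈ 5

5


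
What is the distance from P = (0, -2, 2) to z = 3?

distance = |a·x₀ + b·y₀ + c·z₀ - d| / √(a² + b² + c²)
  = |0·0 + 0·(-2) + 1·2 - 3| / √(0² + 0² + 1²)
  = |0 + 0 + 2 - 3| / √(0 + 0 + 1)
  = |-1| / √1
  = 1 / 1
  ≈ 1

1


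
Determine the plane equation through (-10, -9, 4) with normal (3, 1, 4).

The plane through P with normal n = (a, b, c) satisfies n·(r - P) = 0,
i.e. ax + by + cz = a·x₀ + b·y₀ + c·z₀.
d = 3·(-10) + 1·(-9) + 4·4
  = -30 - 9 + 16
  = -23
Equation: 3x + y + 4z = -23

3x + y + 4z = -23


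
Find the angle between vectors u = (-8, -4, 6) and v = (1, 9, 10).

u·v = (-8)·1 + (-4)·9 + 6·10 = -8 - 36 + 60 = 16
|u| = √((-8)² + (-4)² + 6²) = √116 ≈ 10.77
|v| = √(1² + 9² + 10²) = √182 ≈ 13.49
cos θ = (u·v)/(|u||v|) = 16/(10.77·13.49) ≈ 0.1101
θ = arccos(0.1101) ≈ 83.68°

83.68°


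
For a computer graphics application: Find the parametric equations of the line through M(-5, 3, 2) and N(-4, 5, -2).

Direction vector d = N - M = (-4 + 5, 5 - 3, -2 - 2) = (1, 2, -4)
Parametric form r = M + t·d:
x = -5 + t, y = 3 + 2t, z = 2 - 4t

x = -5 + t, y = 3 + 2t, z = 2 - 4t


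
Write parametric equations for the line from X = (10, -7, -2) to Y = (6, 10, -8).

Direction vector d = Y - X = (6 - 10, 10 + 7, -8 + 2) = (-4, 17, -6)
Parametric form r = X + t·d:
x = 10 - 4t, y = -7 + 17t, z = -2 - 6t

x = 10 - 4t, y = -7 + 17t, z = -2 - 6t


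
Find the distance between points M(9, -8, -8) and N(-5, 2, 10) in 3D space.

d = √[(x₂-x₁)² + (y₂-y₁)² + (z₂-z₁)²]
  = √[(-14)² + 10² + 18²]
  = √[196 + 100 + 324]
  = √620
  ≈ 24.9

24.9


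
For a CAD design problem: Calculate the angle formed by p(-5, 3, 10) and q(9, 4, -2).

p·q = (-5)·9 + 3·4 + 10·(-2) = -45 + 12 - 20 = -53
|p| = √((-5)² + 3² + 10²) = √134 ≈ 11.58
|q| = √(9² + 4² + (-2)²) = √101 ≈ 10.05
cos θ = (p·q)/(|p||q|) = -53/(11.58·10.05) ≈ -0.4556
θ = arccos(-0.4556) ≈ 117.1°

117.1°


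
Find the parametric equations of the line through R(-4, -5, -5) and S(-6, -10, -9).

Direction vector d = S - R = (-6 + 4, -10 + 5, -9 + 5) = (-2, -5, -4)
Parametric form r = R + t·d:
x = -4 - 2t, y = -5 - 5t, z = -5 - 4t

x = -4 - 2t, y = -5 - 5t, z = -5 - 4t


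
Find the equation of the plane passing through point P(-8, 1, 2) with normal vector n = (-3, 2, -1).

The plane through P with normal n = (a, b, c) satisfies n·(r - P) = 0,
i.e. ax + by + cz = a·x₀ + b·y₀ + c·z₀.
d = (-3)·(-8) + 2·1 + (-1)·2
  = 24 + 2 - 2
  = 24
Equation: -3x + 2y - z = 24

-3x + 2y - z = 24


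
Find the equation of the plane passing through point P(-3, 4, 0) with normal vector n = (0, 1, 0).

The plane through P with normal n = (a, b, c) satisfies n·(r - P) = 0,
i.e. ax + by + cz = a·x₀ + b·y₀ + c·z₀.
d = 0·(-3) + 1·4 + 0·0
  = 0 + 4 + 0
  = 4
Equation: y = 4

y = 4


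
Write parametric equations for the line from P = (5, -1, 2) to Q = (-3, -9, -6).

Direction vector d = Q - P = (-3 - 5, -9 + 1, -6 - 2) = (-8, -8, -8)
Parametric form r = P + t·d:
x = 5 - 8t, y = -1 - 8t, z = 2 - 8t

x = 5 - 8t, y = -1 - 8t, z = 2 - 8t


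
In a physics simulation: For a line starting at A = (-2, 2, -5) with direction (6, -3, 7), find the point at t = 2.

P(t) = A + t·d
  = (-2 + 6·2, 2 + (-3)·2, -5 + 7·2)
  = (-2 + 12, 2 - 6, -5 + 14)
  = (10, -4, 9)

(10, -4, 9)


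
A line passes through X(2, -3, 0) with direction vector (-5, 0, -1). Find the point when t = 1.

P(t) = X + t·d
  = (2 + (-5)·1, -3 + 0·1, 0 + (-1)·1)
  = (2 - 5, -3 + 0, 0 - 1)
  = (-3, -3, -1)

(-3, -3, -1)


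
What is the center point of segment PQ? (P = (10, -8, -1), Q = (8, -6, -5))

M = ((x₁+x₂)/2, (y₁+y₂)/2, (z₁+z₂)/2)
  = ((10 + 8)/2, (-8 - 6)/2, (-1 - 5)/2)
  = (18/2, -14/2, -6/2)
  = (9, -7, -3)

(9, -7, -3)


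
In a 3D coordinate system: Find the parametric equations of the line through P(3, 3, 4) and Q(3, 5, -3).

Direction vector d = Q - P = (3 - 3, 5 - 3, -3 - 4) = (0, 2, -7)
Parametric form r = P + t·d:
x = 3, y = 3 + 2t, z = 4 - 7t

x = 3, y = 3 + 2t, z = 4 - 7t


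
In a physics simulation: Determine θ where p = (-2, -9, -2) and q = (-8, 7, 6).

p·q = (-2)·(-8) + (-9)·7 + (-2)·6 = 16 - 63 - 12 = -59
|p| = √((-2)² + (-9)² + (-2)²) = √89 ≈ 9.434
|q| = √((-8)² + 7² + 6²) = √149 ≈ 12.21
cos θ = (p·q)/(|p||q|) = -59/(9.434·12.21) ≈ -0.5123
θ = arccos(-0.5123) ≈ 120.8°

120.8°


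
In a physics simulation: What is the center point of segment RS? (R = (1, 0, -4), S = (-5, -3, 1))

M = ((x₁+x₂)/2, (y₁+y₂)/2, (z₁+z₂)/2)
  = ((1 - 5)/2, (0 - 3)/2, (-4 + 1)/2)
  = (-4/2, -3/2, -3/2)
  = (-2, -1.5, -1.5)

(-2, -1.5, -1.5)


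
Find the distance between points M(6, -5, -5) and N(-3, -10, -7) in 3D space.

d = √[(x₂-x₁)² + (y₂-y₁)² + (z₂-z₁)²]
  = √[(-9)² + (-5)² + (-2)²]
  = √[81 + 25 + 4]
  = √110
  ≈ 10.49

10.49


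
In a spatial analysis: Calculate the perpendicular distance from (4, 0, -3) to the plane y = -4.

distance = |a·x₀ + b·y₀ + c·z₀ - d| / √(a² + b² + c²)
  = |0·4 + 1·0 + 0·(-3) - (-4)| / √(0² + 1² + 0²)
  = |0 + 0 + 0 + 4| / √(0 + 1 + 0)
  = |4| / √1
  = 4 / 1
  ≈ 4

4


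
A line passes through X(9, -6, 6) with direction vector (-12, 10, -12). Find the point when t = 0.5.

P(t) = X + t·d
  = (9 + (-12)·0.5, -6 + 10·0.5, 6 + (-12)·0.5)
  = (9 - 6, -6 + 5, 6 - 6)
  = (3, -1, 0)

(3, -1, 0)


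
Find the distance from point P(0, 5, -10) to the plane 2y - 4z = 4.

distance = |a·x₀ + b·y₀ + c·z₀ - d| / √(a² + b² + c²)
  = |0·0 + 2·5 + (-4)·(-10) - 4| / √(0² + 2² + (-4)²)
  = |0 + 10 + 40 - 4| / √(0 + 4 + 16)
  = |46| / √20
  = 46 / 4.472
  ≈ 10.29

10.29


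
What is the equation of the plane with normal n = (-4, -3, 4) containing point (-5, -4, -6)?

The plane through P with normal n = (a, b, c) satisfies n·(r - P) = 0,
i.e. ax + by + cz = a·x₀ + b·y₀ + c·z₀.
d = (-4)·(-5) + (-3)·(-4) + 4·(-6)
  = 20 + 12 - 24
  = 8
Equation: -4x - 3y + 4z = 8

-4x - 3y + 4z = 8


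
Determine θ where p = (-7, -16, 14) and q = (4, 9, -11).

p·q = (-7)·4 + (-16)·9 + 14·(-11) = -28 - 144 - 154 = -326
|p| = √((-7)² + (-16)² + 14²) = √501 ≈ 22.38
|q| = √(4² + 9² + (-11)²) = √218 ≈ 14.76
cos θ = (p·q)/(|p||q|) = -326/(22.38·14.76) ≈ -0.9864
θ = arccos(-0.9864) ≈ 170.6°

170.6°


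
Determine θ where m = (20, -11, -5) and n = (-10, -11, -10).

m·n = 20·(-10) + (-11)·(-11) + (-5)·(-10) = -200 + 121 + 50 = -29
|m| = √(20² + (-11)² + (-5)²) = √546 ≈ 23.37
|n| = √((-10)² + (-11)² + (-10)²) = √321 ≈ 17.92
cos θ = (m·n)/(|m||n|) = -29/(23.37·17.92) ≈ -0.06927
θ = arccos(-0.06927) ≈ 93.97°

93.97°


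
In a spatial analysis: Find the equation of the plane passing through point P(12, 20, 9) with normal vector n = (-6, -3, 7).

The plane through P with normal n = (a, b, c) satisfies n·(r - P) = 0,
i.e. ax + by + cz = a·x₀ + b·y₀ + c·z₀.
d = (-6)·12 + (-3)·20 + 7·9
  = -72 - 60 + 63
  = -69
Equation: -6x - 3y + 7z = -69

-6x - 3y + 7z = -69


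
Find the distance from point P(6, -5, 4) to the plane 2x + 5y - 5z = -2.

distance = |a·x₀ + b·y₀ + c·z₀ - d| / √(a² + b² + c²)
  = |2·6 + 5·(-5) + (-5)·4 - (-2)| / √(2² + 5² + (-5)²)
  = |12 - 25 - 20 + 2| / √(4 + 25 + 25)
  = |-31| / √54
  = 31 / 7.348
  ≈ 4.219

4.219


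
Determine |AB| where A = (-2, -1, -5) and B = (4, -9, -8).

d = √[(x₂-x₁)² + (y₂-y₁)² + (z₂-z₁)²]
  = √[6² + (-8)² + (-3)²]
  = √[36 + 64 + 9]
  = √109
  ≈ 10.44

10.44


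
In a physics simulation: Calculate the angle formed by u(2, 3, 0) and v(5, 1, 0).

u·v = 2·5 + 3·1 + 0·0 = 10 + 3 + 0 = 13
|u| = √(2² + 3² + 0²) = √13 ≈ 3.606
|v| = √(5² + 1² + 0²) = √26 ≈ 5.099
cos θ = (u·v)/(|u||v|) = 13/(3.606·5.099) ≈ 0.7071
θ = arccos(0.7071) ≈ 45°

45°


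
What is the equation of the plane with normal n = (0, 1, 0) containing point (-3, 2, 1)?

The plane through P with normal n = (a, b, c) satisfies n·(r - P) = 0,
i.e. ax + by + cz = a·x₀ + b·y₀ + c·z₀.
d = 0·(-3) + 1·2 + 0·1
  = 0 + 2 + 0
  = 2
Equation: y = 2

y = 2


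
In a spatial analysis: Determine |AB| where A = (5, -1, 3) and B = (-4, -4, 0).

d = √[(x₂-x₁)² + (y₂-y₁)² + (z₂-z₁)²]
  = √[(-9)² + (-3)² + (-3)²]
  = √[81 + 9 + 9]
  = √99
  ≈ 9.95

9.95


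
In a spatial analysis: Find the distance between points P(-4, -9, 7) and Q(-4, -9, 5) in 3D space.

d = √[(x₂-x₁)² + (y₂-y₁)² + (z₂-z₁)²]
  = √[0² + 0² + (-2)²]
  = √[0 + 0 + 4]
  = √4
  ≈ 2

2


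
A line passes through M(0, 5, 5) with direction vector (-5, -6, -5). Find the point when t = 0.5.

P(t) = M + t·d
  = (0 + (-5)·0.5, 5 + (-6)·0.5, 5 + (-5)·0.5)
  = (0 - 2.5, 5 - 3, 5 - 2.5)
  = (-2.5, 2, 2.5)

(-2.5, 2, 2.5)


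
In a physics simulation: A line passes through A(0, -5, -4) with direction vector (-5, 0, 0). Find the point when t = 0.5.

P(t) = A + t·d
  = (0 + (-5)·0.5, -5 + 0·0.5, -4 + 0·0.5)
  = (0 - 2.5, -5 + 0, -4 + 0)
  = (-2.5, -5, -4)

(-2.5, -5, -4)


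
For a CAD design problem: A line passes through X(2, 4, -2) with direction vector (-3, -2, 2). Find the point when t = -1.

P(t) = X + t·d
  = (2 + (-3)·(-1), 4 + (-2)·(-1), -2 + 2·(-1))
  = (2 + 3, 4 + 2, -2 - 2)
  = (5, 6, -4)

(5, 6, -4)


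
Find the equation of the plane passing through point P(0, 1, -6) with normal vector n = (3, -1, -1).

The plane through P with normal n = (a, b, c) satisfies n·(r - P) = 0,
i.e. ax + by + cz = a·x₀ + b·y₀ + c·z₀.
d = 3·0 + (-1)·1 + (-1)·(-6)
  = 0 - 1 + 6
  = 5
Equation: 3x - y - z = 5

3x - y - z = 5


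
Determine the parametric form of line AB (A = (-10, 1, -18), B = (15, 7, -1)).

Direction vector d = B - A = (15 + 10, 7 - 1, -1 + 18) = (25, 6, 17)
Parametric form r = A + t·d:
x = -10 + 25t, y = 1 + 6t, z = -18 + 17t

x = -10 + 25t, y = 1 + 6t, z = -18 + 17t


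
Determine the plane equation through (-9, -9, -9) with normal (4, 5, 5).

The plane through P with normal n = (a, b, c) satisfies n·(r - P) = 0,
i.e. ax + by + cz = a·x₀ + b·y₀ + c·z₀.
d = 4·(-9) + 5·(-9) + 5·(-9)
  = -36 - 45 - 45
  = -126
Equation: 4x + 5y + 5z = -126

4x + 5y + 5z = -126


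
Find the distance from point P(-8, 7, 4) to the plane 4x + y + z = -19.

distance = |a·x₀ + b·y₀ + c·z₀ - d| / √(a² + b² + c²)
  = |4·(-8) + 1·7 + 1·4 - (-19)| / √(4² + 1² + 1²)
  = |-32 + 7 + 4 + 19| / √(16 + 1 + 1)
  = |-2| / √18
  = 2 / 4.243
  ≈ 0.4714

0.4714


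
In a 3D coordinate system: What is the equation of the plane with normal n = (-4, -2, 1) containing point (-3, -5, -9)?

The plane through P with normal n = (a, b, c) satisfies n·(r - P) = 0,
i.e. ax + by + cz = a·x₀ + b·y₀ + c·z₀.
d = (-4)·(-3) + (-2)·(-5) + 1·(-9)
  = 12 + 10 - 9
  = 13
Equation: -4x - 2y + z = 13

-4x - 2y + z = 13


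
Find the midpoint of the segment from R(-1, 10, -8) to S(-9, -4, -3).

M = ((x₁+x₂)/2, (y₁+y₂)/2, (z₁+z₂)/2)
  = ((-1 - 9)/2, (10 - 4)/2, (-8 - 3)/2)
  = (-10/2, 6/2, -11/2)
  = (-5, 3, -5.5)

(-5, 3, -5.5)


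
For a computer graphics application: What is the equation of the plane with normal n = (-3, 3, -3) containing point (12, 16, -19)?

The plane through P with normal n = (a, b, c) satisfies n·(r - P) = 0,
i.e. ax + by + cz = a·x₀ + b·y₀ + c·z₀.
d = (-3)·12 + 3·16 + (-3)·(-19)
  = -36 + 48 + 57
  = 69
Equation: -3x + 3y - 3z = 69

-3x + 3y - 3z = 69


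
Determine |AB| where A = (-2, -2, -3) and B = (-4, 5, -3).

d = √[(x₂-x₁)² + (y₂-y₁)² + (z₂-z₁)²]
  = √[(-2)² + 7² + 0²]
  = √[4 + 49 + 0]
  = √53
  ≈ 7.28

7.28


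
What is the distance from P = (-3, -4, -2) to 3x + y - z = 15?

distance = |a·x₀ + b·y₀ + c·z₀ - d| / √(a² + b² + c²)
  = |3·(-3) + 1·(-4) + (-1)·(-2) - 15| / √(3² + 1² + (-1)²)
  = |-9 - 4 + 2 - 15| / √(9 + 1 + 1)
  = |-26| / √11
  = 26 / 3.317
  ≈ 7.839

7.839


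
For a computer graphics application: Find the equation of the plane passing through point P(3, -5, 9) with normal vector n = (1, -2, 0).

The plane through P with normal n = (a, b, c) satisfies n·(r - P) = 0,
i.e. ax + by + cz = a·x₀ + b·y₀ + c·z₀.
d = 1·3 + (-2)·(-5) + 0·9
  = 3 + 10 + 0
  = 13
Equation: x - 2y = 13

x - 2y = 13


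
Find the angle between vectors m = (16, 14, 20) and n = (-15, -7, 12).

m·n = 16·(-15) + 14·(-7) + 20·12 = -240 - 98 + 240 = -98
|m| = √(16² + 14² + 20²) = √852 ≈ 29.19
|n| = √((-15)² + (-7)² + 12²) = √418 ≈ 20.45
cos θ = (m·n)/(|m||n|) = -98/(29.19·20.45) ≈ -0.1642
θ = arccos(-0.1642) ≈ 99.45°

99.45°
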